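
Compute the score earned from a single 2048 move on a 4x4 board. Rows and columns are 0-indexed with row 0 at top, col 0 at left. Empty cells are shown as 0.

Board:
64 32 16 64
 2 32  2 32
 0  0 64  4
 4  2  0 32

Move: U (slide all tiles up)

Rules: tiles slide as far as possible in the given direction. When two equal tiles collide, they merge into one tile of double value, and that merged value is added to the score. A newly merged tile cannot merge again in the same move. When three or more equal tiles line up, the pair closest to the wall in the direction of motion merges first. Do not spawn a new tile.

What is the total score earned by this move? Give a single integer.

Slide up:
col 0: [64, 2, 0, 4] -> [64, 2, 4, 0]  score +0 (running 0)
col 1: [32, 32, 0, 2] -> [64, 2, 0, 0]  score +64 (running 64)
col 2: [16, 2, 64, 0] -> [16, 2, 64, 0]  score +0 (running 64)
col 3: [64, 32, 4, 32] -> [64, 32, 4, 32]  score +0 (running 64)
Board after move:
64 64 16 64
 2  2  2 32
 4  0 64  4
 0  0  0 32

Answer: 64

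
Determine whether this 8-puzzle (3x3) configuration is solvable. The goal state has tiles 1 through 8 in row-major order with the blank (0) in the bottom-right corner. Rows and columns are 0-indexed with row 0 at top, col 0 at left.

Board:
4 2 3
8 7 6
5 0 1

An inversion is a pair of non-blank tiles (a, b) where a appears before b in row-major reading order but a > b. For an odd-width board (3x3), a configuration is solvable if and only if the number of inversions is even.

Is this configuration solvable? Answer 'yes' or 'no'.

Answer: no

Derivation:
Inversions (pairs i<j in row-major order where tile[i] > tile[j] > 0): 15
15 is odd, so the puzzle is not solvable.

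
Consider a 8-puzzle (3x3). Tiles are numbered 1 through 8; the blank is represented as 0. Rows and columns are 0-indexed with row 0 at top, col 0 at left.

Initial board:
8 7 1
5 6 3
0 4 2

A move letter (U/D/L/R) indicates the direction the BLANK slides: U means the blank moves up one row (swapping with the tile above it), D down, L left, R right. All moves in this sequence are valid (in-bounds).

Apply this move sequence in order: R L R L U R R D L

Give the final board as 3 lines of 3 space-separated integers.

After move 1 (R):
8 7 1
5 6 3
4 0 2

After move 2 (L):
8 7 1
5 6 3
0 4 2

After move 3 (R):
8 7 1
5 6 3
4 0 2

After move 4 (L):
8 7 1
5 6 3
0 4 2

After move 5 (U):
8 7 1
0 6 3
5 4 2

After move 6 (R):
8 7 1
6 0 3
5 4 2

After move 7 (R):
8 7 1
6 3 0
5 4 2

After move 8 (D):
8 7 1
6 3 2
5 4 0

After move 9 (L):
8 7 1
6 3 2
5 0 4

Answer: 8 7 1
6 3 2
5 0 4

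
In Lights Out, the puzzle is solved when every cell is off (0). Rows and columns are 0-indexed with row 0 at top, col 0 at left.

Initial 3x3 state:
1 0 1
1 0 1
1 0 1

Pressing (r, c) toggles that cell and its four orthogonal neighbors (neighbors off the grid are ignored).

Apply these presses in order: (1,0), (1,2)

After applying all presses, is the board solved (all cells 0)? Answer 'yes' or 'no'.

Answer: yes

Derivation:
After press 1 at (1,0):
0 0 1
0 1 1
0 0 1

After press 2 at (1,2):
0 0 0
0 0 0
0 0 0

Lights still on: 0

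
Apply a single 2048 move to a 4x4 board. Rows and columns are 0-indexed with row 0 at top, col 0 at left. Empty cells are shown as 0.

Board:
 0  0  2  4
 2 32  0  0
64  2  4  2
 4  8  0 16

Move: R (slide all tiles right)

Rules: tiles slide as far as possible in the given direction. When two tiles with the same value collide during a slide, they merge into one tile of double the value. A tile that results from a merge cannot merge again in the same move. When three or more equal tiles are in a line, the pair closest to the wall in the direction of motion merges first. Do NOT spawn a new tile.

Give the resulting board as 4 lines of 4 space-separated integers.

Slide right:
row 0: [0, 0, 2, 4] -> [0, 0, 2, 4]
row 1: [2, 32, 0, 0] -> [0, 0, 2, 32]
row 2: [64, 2, 4, 2] -> [64, 2, 4, 2]
row 3: [4, 8, 0, 16] -> [0, 4, 8, 16]

Answer:  0  0  2  4
 0  0  2 32
64  2  4  2
 0  4  8 16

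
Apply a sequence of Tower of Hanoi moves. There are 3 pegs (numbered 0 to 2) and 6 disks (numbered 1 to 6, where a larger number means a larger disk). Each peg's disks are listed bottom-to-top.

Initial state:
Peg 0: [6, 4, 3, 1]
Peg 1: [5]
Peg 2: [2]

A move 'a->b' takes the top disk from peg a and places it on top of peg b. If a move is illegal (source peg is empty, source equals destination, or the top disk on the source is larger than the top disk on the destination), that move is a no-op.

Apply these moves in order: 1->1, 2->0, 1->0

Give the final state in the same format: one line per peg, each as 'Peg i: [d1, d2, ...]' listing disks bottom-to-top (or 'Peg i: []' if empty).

After move 1 (1->1):
Peg 0: [6, 4, 3, 1]
Peg 1: [5]
Peg 2: [2]

After move 2 (2->0):
Peg 0: [6, 4, 3, 1]
Peg 1: [5]
Peg 2: [2]

After move 3 (1->0):
Peg 0: [6, 4, 3, 1]
Peg 1: [5]
Peg 2: [2]

Answer: Peg 0: [6, 4, 3, 1]
Peg 1: [5]
Peg 2: [2]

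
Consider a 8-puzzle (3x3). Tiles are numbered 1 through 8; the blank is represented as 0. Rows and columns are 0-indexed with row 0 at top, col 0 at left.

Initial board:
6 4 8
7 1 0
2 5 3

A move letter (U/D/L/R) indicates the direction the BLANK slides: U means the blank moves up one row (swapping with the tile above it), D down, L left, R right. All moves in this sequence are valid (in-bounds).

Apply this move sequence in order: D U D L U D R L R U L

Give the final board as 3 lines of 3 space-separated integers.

After move 1 (D):
6 4 8
7 1 3
2 5 0

After move 2 (U):
6 4 8
7 1 0
2 5 3

After move 3 (D):
6 4 8
7 1 3
2 5 0

After move 4 (L):
6 4 8
7 1 3
2 0 5

After move 5 (U):
6 4 8
7 0 3
2 1 5

After move 6 (D):
6 4 8
7 1 3
2 0 5

After move 7 (R):
6 4 8
7 1 3
2 5 0

After move 8 (L):
6 4 8
7 1 3
2 0 5

After move 9 (R):
6 4 8
7 1 3
2 5 0

After move 10 (U):
6 4 8
7 1 0
2 5 3

After move 11 (L):
6 4 8
7 0 1
2 5 3

Answer: 6 4 8
7 0 1
2 5 3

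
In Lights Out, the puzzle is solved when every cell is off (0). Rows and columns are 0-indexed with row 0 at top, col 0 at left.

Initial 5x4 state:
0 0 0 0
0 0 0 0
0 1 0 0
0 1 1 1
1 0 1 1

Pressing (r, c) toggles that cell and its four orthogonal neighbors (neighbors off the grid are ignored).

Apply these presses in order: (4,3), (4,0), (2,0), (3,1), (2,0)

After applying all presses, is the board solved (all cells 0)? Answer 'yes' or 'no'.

Answer: yes

Derivation:
After press 1 at (4,3):
0 0 0 0
0 0 0 0
0 1 0 0
0 1 1 0
1 0 0 0

After press 2 at (4,0):
0 0 0 0
0 0 0 0
0 1 0 0
1 1 1 0
0 1 0 0

After press 3 at (2,0):
0 0 0 0
1 0 0 0
1 0 0 0
0 1 1 0
0 1 0 0

After press 4 at (3,1):
0 0 0 0
1 0 0 0
1 1 0 0
1 0 0 0
0 0 0 0

After press 5 at (2,0):
0 0 0 0
0 0 0 0
0 0 0 0
0 0 0 0
0 0 0 0

Lights still on: 0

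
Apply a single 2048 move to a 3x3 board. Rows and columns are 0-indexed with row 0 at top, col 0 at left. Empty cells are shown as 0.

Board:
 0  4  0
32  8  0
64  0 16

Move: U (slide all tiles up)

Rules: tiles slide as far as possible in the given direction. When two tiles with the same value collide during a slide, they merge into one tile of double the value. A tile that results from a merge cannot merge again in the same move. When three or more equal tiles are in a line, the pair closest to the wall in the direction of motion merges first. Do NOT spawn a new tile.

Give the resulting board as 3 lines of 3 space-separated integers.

Slide up:
col 0: [0, 32, 64] -> [32, 64, 0]
col 1: [4, 8, 0] -> [4, 8, 0]
col 2: [0, 0, 16] -> [16, 0, 0]

Answer: 32  4 16
64  8  0
 0  0  0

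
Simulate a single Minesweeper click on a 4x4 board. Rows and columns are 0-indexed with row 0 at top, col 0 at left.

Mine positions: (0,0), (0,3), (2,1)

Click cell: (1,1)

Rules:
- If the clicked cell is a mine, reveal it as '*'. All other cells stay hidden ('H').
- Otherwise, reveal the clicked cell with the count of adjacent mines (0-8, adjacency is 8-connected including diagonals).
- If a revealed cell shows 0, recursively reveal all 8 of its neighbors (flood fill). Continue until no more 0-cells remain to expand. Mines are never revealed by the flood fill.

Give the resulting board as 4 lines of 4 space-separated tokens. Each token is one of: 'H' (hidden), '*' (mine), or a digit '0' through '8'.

H H H H
H 2 H H
H H H H
H H H H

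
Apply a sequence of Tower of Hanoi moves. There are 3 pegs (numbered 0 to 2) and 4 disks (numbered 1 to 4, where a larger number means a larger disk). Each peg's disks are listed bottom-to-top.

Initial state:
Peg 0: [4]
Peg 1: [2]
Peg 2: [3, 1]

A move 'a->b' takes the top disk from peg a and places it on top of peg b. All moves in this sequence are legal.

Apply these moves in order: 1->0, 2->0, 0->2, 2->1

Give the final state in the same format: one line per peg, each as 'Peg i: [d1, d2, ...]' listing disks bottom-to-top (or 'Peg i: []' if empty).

After move 1 (1->0):
Peg 0: [4, 2]
Peg 1: []
Peg 2: [3, 1]

After move 2 (2->0):
Peg 0: [4, 2, 1]
Peg 1: []
Peg 2: [3]

After move 3 (0->2):
Peg 0: [4, 2]
Peg 1: []
Peg 2: [3, 1]

After move 4 (2->1):
Peg 0: [4, 2]
Peg 1: [1]
Peg 2: [3]

Answer: Peg 0: [4, 2]
Peg 1: [1]
Peg 2: [3]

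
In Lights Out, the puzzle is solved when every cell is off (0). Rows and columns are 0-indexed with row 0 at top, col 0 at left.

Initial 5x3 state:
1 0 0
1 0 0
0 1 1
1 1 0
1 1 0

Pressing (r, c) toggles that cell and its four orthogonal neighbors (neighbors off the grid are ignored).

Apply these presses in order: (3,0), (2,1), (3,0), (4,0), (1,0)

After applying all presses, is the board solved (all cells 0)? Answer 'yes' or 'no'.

Answer: yes

Derivation:
After press 1 at (3,0):
1 0 0
1 0 0
1 1 1
0 0 0
0 1 0

After press 2 at (2,1):
1 0 0
1 1 0
0 0 0
0 1 0
0 1 0

After press 3 at (3,0):
1 0 0
1 1 0
1 0 0
1 0 0
1 1 0

After press 4 at (4,0):
1 0 0
1 1 0
1 0 0
0 0 0
0 0 0

After press 5 at (1,0):
0 0 0
0 0 0
0 0 0
0 0 0
0 0 0

Lights still on: 0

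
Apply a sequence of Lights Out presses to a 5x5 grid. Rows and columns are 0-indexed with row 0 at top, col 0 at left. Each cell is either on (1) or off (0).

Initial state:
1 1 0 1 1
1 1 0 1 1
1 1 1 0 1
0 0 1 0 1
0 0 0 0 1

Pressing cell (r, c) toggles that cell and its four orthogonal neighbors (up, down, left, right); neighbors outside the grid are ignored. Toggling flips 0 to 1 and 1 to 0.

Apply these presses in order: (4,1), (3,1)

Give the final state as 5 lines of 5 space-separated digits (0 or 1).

Answer: 1 1 0 1 1
1 1 0 1 1
1 0 1 0 1
1 0 0 0 1
1 0 1 0 1

Derivation:
After press 1 at (4,1):
1 1 0 1 1
1 1 0 1 1
1 1 1 0 1
0 1 1 0 1
1 1 1 0 1

After press 2 at (3,1):
1 1 0 1 1
1 1 0 1 1
1 0 1 0 1
1 0 0 0 1
1 0 1 0 1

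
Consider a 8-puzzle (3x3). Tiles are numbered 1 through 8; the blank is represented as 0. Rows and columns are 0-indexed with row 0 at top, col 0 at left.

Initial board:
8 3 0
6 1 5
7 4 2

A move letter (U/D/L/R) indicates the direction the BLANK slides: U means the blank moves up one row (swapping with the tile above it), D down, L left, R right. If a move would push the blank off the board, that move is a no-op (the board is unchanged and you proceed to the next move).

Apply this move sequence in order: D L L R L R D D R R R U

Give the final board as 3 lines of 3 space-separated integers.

Answer: 8 3 5
6 4 0
7 2 1

Derivation:
After move 1 (D):
8 3 5
6 1 0
7 4 2

After move 2 (L):
8 3 5
6 0 1
7 4 2

After move 3 (L):
8 3 5
0 6 1
7 4 2

After move 4 (R):
8 3 5
6 0 1
7 4 2

After move 5 (L):
8 3 5
0 6 1
7 4 2

After move 6 (R):
8 3 5
6 0 1
7 4 2

After move 7 (D):
8 3 5
6 4 1
7 0 2

After move 8 (D):
8 3 5
6 4 1
7 0 2

After move 9 (R):
8 3 5
6 4 1
7 2 0

After move 10 (R):
8 3 5
6 4 1
7 2 0

After move 11 (R):
8 3 5
6 4 1
7 2 0

After move 12 (U):
8 3 5
6 4 0
7 2 1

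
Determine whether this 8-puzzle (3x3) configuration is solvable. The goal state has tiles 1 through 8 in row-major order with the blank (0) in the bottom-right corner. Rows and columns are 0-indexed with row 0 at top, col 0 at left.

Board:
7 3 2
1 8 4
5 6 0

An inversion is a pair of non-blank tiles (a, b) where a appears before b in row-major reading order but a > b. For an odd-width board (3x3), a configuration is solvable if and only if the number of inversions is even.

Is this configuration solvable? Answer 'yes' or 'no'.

Inversions (pairs i<j in row-major order where tile[i] > tile[j] > 0): 12
12 is even, so the puzzle is solvable.

Answer: yes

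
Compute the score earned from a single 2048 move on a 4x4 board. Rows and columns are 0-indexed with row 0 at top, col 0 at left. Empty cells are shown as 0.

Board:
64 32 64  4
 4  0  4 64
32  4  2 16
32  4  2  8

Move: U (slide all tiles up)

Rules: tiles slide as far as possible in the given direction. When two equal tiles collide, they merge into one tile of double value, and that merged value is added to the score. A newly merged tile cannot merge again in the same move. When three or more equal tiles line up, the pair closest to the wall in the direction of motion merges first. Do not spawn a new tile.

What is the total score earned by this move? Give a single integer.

Slide up:
col 0: [64, 4, 32, 32] -> [64, 4, 64, 0]  score +64 (running 64)
col 1: [32, 0, 4, 4] -> [32, 8, 0, 0]  score +8 (running 72)
col 2: [64, 4, 2, 2] -> [64, 4, 4, 0]  score +4 (running 76)
col 3: [4, 64, 16, 8] -> [4, 64, 16, 8]  score +0 (running 76)
Board after move:
64 32 64  4
 4  8  4 64
64  0  4 16
 0  0  0  8

Answer: 76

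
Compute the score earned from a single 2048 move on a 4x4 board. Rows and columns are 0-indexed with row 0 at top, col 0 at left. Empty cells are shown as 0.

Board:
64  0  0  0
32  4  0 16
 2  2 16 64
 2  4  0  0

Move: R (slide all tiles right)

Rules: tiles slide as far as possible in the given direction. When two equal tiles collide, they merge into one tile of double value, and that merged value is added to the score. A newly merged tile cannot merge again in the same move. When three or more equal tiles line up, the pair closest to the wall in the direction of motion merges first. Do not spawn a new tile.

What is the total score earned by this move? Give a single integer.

Answer: 4

Derivation:
Slide right:
row 0: [64, 0, 0, 0] -> [0, 0, 0, 64]  score +0 (running 0)
row 1: [32, 4, 0, 16] -> [0, 32, 4, 16]  score +0 (running 0)
row 2: [2, 2, 16, 64] -> [0, 4, 16, 64]  score +4 (running 4)
row 3: [2, 4, 0, 0] -> [0, 0, 2, 4]  score +0 (running 4)
Board after move:
 0  0  0 64
 0 32  4 16
 0  4 16 64
 0  0  2  4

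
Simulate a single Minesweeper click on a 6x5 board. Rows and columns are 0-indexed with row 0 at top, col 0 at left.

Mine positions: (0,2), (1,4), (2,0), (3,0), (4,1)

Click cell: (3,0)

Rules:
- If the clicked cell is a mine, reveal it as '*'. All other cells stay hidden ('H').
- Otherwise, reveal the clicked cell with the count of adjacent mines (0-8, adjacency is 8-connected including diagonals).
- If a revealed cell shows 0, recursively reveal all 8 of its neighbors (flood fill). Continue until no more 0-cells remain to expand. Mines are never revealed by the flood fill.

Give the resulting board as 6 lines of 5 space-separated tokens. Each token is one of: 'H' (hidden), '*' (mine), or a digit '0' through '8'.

H H H H H
H H H H H
H H H H H
* H H H H
H H H H H
H H H H H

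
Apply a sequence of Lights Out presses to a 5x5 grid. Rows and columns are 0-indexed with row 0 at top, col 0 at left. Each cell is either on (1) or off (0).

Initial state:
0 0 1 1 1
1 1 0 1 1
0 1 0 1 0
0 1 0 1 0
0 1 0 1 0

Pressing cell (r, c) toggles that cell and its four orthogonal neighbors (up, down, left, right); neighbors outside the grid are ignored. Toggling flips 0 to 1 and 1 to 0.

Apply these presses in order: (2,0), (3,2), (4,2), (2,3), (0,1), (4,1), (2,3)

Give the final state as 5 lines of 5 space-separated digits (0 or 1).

After press 1 at (2,0):
0 0 1 1 1
0 1 0 1 1
1 0 0 1 0
1 1 0 1 0
0 1 0 1 0

After press 2 at (3,2):
0 0 1 1 1
0 1 0 1 1
1 0 1 1 0
1 0 1 0 0
0 1 1 1 0

After press 3 at (4,2):
0 0 1 1 1
0 1 0 1 1
1 0 1 1 0
1 0 0 0 0
0 0 0 0 0

After press 4 at (2,3):
0 0 1 1 1
0 1 0 0 1
1 0 0 0 1
1 0 0 1 0
0 0 0 0 0

After press 5 at (0,1):
1 1 0 1 1
0 0 0 0 1
1 0 0 0 1
1 0 0 1 0
0 0 0 0 0

After press 6 at (4,1):
1 1 0 1 1
0 0 0 0 1
1 0 0 0 1
1 1 0 1 0
1 1 1 0 0

After press 7 at (2,3):
1 1 0 1 1
0 0 0 1 1
1 0 1 1 0
1 1 0 0 0
1 1 1 0 0

Answer: 1 1 0 1 1
0 0 0 1 1
1 0 1 1 0
1 1 0 0 0
1 1 1 0 0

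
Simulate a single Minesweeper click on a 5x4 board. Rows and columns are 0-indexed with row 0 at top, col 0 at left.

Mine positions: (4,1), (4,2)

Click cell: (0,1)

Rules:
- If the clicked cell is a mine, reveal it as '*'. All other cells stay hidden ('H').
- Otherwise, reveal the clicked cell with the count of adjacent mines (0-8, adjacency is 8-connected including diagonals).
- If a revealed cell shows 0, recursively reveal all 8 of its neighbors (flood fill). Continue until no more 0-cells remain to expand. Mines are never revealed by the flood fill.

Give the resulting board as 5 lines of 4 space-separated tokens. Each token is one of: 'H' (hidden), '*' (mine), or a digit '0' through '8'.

0 0 0 0
0 0 0 0
0 0 0 0
1 2 2 1
H H H H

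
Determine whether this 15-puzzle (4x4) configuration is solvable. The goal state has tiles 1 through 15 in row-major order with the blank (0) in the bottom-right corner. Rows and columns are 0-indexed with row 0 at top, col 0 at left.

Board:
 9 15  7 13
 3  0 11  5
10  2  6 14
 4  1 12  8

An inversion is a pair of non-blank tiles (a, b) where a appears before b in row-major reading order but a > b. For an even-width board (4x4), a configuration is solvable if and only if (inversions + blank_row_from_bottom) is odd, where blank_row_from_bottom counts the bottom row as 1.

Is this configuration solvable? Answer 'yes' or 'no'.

Inversions: 63
Blank is in row 1 (0-indexed from top), which is row 3 counting from the bottom (bottom = 1).
63 + 3 = 66, which is even, so the puzzle is not solvable.

Answer: no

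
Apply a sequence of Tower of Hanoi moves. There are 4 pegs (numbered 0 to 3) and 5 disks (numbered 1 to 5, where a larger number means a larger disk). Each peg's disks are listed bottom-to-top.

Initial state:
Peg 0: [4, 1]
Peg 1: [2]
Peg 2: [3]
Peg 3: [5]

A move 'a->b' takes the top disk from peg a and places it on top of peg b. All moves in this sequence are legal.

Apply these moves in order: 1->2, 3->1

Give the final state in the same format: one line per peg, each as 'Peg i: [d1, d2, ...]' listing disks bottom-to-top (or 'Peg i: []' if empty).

After move 1 (1->2):
Peg 0: [4, 1]
Peg 1: []
Peg 2: [3, 2]
Peg 3: [5]

After move 2 (3->1):
Peg 0: [4, 1]
Peg 1: [5]
Peg 2: [3, 2]
Peg 3: []

Answer: Peg 0: [4, 1]
Peg 1: [5]
Peg 2: [3, 2]
Peg 3: []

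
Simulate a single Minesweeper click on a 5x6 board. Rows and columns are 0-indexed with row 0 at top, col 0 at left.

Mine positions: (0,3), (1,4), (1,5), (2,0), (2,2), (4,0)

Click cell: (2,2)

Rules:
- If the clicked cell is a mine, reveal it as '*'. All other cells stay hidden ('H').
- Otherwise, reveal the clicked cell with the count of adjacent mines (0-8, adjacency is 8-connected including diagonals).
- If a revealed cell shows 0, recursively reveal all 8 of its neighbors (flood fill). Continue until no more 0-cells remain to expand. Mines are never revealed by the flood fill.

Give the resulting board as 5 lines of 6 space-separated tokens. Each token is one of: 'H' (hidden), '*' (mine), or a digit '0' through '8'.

H H H H H H
H H H H H H
H H * H H H
H H H H H H
H H H H H H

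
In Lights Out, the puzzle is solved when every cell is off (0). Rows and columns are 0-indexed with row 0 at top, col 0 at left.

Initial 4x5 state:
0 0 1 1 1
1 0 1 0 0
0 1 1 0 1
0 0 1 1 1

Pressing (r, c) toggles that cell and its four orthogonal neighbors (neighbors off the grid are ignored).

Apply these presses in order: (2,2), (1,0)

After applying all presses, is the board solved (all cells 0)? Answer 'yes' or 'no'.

Answer: no

Derivation:
After press 1 at (2,2):
0 0 1 1 1
1 0 0 0 0
0 0 0 1 1
0 0 0 1 1

After press 2 at (1,0):
1 0 1 1 1
0 1 0 0 0
1 0 0 1 1
0 0 0 1 1

Lights still on: 10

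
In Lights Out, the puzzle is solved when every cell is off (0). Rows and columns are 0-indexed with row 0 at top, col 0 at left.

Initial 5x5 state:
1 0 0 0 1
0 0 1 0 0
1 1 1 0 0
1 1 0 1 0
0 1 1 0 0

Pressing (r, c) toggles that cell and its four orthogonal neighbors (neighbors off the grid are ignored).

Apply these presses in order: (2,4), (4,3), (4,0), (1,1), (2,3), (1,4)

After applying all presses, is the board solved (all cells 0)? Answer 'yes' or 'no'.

Answer: no

Derivation:
After press 1 at (2,4):
1 0 0 0 1
0 0 1 0 1
1 1 1 1 1
1 1 0 1 1
0 1 1 0 0

After press 2 at (4,3):
1 0 0 0 1
0 0 1 0 1
1 1 1 1 1
1 1 0 0 1
0 1 0 1 1

After press 3 at (4,0):
1 0 0 0 1
0 0 1 0 1
1 1 1 1 1
0 1 0 0 1
1 0 0 1 1

After press 4 at (1,1):
1 1 0 0 1
1 1 0 0 1
1 0 1 1 1
0 1 0 0 1
1 0 0 1 1

After press 5 at (2,3):
1 1 0 0 1
1 1 0 1 1
1 0 0 0 0
0 1 0 1 1
1 0 0 1 1

After press 6 at (1,4):
1 1 0 0 0
1 1 0 0 0
1 0 0 0 1
0 1 0 1 1
1 0 0 1 1

Lights still on: 12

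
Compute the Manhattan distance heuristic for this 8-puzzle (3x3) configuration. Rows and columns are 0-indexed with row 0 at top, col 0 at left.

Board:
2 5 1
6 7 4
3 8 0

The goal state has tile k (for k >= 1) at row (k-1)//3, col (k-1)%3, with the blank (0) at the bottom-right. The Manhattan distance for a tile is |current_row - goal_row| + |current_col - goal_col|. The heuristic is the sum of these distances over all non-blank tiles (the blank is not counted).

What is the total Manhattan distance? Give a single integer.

Tile 2: at (0,0), goal (0,1), distance |0-0|+|0-1| = 1
Tile 5: at (0,1), goal (1,1), distance |0-1|+|1-1| = 1
Tile 1: at (0,2), goal (0,0), distance |0-0|+|2-0| = 2
Tile 6: at (1,0), goal (1,2), distance |1-1|+|0-2| = 2
Tile 7: at (1,1), goal (2,0), distance |1-2|+|1-0| = 2
Tile 4: at (1,2), goal (1,0), distance |1-1|+|2-0| = 2
Tile 3: at (2,0), goal (0,2), distance |2-0|+|0-2| = 4
Tile 8: at (2,1), goal (2,1), distance |2-2|+|1-1| = 0
Sum: 1 + 1 + 2 + 2 + 2 + 2 + 4 + 0 = 14

Answer: 14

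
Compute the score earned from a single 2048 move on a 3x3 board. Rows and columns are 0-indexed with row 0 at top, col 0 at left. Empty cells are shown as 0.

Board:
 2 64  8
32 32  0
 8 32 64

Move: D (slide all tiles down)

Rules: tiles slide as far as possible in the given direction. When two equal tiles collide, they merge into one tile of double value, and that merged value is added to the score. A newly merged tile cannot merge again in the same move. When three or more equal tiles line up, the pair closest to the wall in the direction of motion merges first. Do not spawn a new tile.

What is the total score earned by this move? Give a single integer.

Slide down:
col 0: [2, 32, 8] -> [2, 32, 8]  score +0 (running 0)
col 1: [64, 32, 32] -> [0, 64, 64]  score +64 (running 64)
col 2: [8, 0, 64] -> [0, 8, 64]  score +0 (running 64)
Board after move:
 2  0  0
32 64  8
 8 64 64

Answer: 64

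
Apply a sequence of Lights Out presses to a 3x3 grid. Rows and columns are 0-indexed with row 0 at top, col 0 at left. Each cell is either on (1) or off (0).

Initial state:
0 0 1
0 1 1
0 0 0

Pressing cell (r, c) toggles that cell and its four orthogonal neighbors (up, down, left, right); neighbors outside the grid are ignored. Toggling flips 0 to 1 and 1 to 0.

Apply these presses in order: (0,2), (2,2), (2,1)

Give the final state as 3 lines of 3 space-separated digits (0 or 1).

Answer: 0 1 0
0 0 1
1 0 0

Derivation:
After press 1 at (0,2):
0 1 0
0 1 0
0 0 0

After press 2 at (2,2):
0 1 0
0 1 1
0 1 1

After press 3 at (2,1):
0 1 0
0 0 1
1 0 0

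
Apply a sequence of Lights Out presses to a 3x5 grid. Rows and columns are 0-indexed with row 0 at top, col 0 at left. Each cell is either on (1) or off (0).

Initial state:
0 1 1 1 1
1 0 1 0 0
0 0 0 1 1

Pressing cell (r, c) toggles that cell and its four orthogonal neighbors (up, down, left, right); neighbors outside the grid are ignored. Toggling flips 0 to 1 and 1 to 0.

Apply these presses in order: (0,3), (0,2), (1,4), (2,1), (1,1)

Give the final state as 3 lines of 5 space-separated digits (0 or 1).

Answer: 0 1 1 1 1
0 0 1 0 1
1 0 1 1 0

Derivation:
After press 1 at (0,3):
0 1 0 0 0
1 0 1 1 0
0 0 0 1 1

After press 2 at (0,2):
0 0 1 1 0
1 0 0 1 0
0 0 0 1 1

After press 3 at (1,4):
0 0 1 1 1
1 0 0 0 1
0 0 0 1 0

After press 4 at (2,1):
0 0 1 1 1
1 1 0 0 1
1 1 1 1 0

After press 5 at (1,1):
0 1 1 1 1
0 0 1 0 1
1 0 1 1 0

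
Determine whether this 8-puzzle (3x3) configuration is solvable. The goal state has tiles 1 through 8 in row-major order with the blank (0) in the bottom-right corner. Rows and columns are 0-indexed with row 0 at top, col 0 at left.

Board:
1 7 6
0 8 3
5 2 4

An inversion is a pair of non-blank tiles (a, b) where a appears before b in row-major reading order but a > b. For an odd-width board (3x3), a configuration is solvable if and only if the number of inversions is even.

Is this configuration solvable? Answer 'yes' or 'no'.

Inversions (pairs i<j in row-major order where tile[i] > tile[j] > 0): 16
16 is even, so the puzzle is solvable.

Answer: yes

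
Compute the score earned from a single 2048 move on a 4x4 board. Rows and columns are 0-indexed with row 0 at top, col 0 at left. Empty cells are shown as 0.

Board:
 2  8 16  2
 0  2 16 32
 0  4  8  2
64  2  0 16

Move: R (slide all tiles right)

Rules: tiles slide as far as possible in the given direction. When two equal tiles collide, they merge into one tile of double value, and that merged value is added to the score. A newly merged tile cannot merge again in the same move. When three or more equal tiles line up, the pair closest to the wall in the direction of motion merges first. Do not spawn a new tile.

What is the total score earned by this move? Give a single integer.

Slide right:
row 0: [2, 8, 16, 2] -> [2, 8, 16, 2]  score +0 (running 0)
row 1: [0, 2, 16, 32] -> [0, 2, 16, 32]  score +0 (running 0)
row 2: [0, 4, 8, 2] -> [0, 4, 8, 2]  score +0 (running 0)
row 3: [64, 2, 0, 16] -> [0, 64, 2, 16]  score +0 (running 0)
Board after move:
 2  8 16  2
 0  2 16 32
 0  4  8  2
 0 64  2 16

Answer: 0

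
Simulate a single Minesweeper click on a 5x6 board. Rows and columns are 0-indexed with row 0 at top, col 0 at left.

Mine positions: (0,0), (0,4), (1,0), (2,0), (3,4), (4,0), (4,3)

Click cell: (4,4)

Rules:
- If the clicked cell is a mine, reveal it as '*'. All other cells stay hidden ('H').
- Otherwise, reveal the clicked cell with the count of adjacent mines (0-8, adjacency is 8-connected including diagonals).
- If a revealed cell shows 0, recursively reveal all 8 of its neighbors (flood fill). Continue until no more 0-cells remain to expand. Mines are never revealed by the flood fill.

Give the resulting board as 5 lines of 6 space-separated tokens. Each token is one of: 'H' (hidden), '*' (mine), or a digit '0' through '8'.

H H H H H H
H H H H H H
H H H H H H
H H H H H H
H H H H 2 H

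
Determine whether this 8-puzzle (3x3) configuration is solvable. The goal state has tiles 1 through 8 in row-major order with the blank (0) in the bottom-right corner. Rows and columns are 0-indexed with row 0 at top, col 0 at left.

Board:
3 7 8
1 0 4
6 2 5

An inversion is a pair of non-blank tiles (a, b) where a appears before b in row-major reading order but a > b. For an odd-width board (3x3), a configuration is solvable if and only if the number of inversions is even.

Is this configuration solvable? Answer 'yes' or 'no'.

Answer: no

Derivation:
Inversions (pairs i<j in row-major order where tile[i] > tile[j] > 0): 15
15 is odd, so the puzzle is not solvable.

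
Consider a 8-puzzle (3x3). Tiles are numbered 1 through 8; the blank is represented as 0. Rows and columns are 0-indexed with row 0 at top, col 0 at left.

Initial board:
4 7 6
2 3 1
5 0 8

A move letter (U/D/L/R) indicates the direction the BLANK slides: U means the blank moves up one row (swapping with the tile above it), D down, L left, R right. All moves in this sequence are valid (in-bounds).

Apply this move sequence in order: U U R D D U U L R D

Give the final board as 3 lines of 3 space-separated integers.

After move 1 (U):
4 7 6
2 0 1
5 3 8

After move 2 (U):
4 0 6
2 7 1
5 3 8

After move 3 (R):
4 6 0
2 7 1
5 3 8

After move 4 (D):
4 6 1
2 7 0
5 3 8

After move 5 (D):
4 6 1
2 7 8
5 3 0

After move 6 (U):
4 6 1
2 7 0
5 3 8

After move 7 (U):
4 6 0
2 7 1
5 3 8

After move 8 (L):
4 0 6
2 7 1
5 3 8

After move 9 (R):
4 6 0
2 7 1
5 3 8

After move 10 (D):
4 6 1
2 7 0
5 3 8

Answer: 4 6 1
2 7 0
5 3 8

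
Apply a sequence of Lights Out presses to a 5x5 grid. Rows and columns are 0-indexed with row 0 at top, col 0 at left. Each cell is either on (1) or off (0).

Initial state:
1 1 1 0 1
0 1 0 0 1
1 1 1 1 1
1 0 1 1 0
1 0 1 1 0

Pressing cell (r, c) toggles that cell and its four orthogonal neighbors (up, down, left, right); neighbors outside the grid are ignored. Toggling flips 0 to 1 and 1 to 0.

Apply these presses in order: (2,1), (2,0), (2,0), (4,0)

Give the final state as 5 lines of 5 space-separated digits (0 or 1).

Answer: 1 1 1 0 1
0 0 0 0 1
0 0 0 1 1
0 1 1 1 0
0 1 1 1 0

Derivation:
After press 1 at (2,1):
1 1 1 0 1
0 0 0 0 1
0 0 0 1 1
1 1 1 1 0
1 0 1 1 0

After press 2 at (2,0):
1 1 1 0 1
1 0 0 0 1
1 1 0 1 1
0 1 1 1 0
1 0 1 1 0

After press 3 at (2,0):
1 1 1 0 1
0 0 0 0 1
0 0 0 1 1
1 1 1 1 0
1 0 1 1 0

After press 4 at (4,0):
1 1 1 0 1
0 0 0 0 1
0 0 0 1 1
0 1 1 1 0
0 1 1 1 0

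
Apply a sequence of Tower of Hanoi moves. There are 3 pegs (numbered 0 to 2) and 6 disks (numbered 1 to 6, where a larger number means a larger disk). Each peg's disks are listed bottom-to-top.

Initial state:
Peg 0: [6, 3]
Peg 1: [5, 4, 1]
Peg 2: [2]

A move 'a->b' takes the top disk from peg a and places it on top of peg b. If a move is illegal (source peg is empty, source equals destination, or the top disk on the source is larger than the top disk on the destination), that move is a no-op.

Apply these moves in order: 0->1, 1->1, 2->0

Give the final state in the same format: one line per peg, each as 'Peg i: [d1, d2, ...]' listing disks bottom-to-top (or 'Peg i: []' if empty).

Answer: Peg 0: [6, 3, 2]
Peg 1: [5, 4, 1]
Peg 2: []

Derivation:
After move 1 (0->1):
Peg 0: [6, 3]
Peg 1: [5, 4, 1]
Peg 2: [2]

After move 2 (1->1):
Peg 0: [6, 3]
Peg 1: [5, 4, 1]
Peg 2: [2]

After move 3 (2->0):
Peg 0: [6, 3, 2]
Peg 1: [5, 4, 1]
Peg 2: []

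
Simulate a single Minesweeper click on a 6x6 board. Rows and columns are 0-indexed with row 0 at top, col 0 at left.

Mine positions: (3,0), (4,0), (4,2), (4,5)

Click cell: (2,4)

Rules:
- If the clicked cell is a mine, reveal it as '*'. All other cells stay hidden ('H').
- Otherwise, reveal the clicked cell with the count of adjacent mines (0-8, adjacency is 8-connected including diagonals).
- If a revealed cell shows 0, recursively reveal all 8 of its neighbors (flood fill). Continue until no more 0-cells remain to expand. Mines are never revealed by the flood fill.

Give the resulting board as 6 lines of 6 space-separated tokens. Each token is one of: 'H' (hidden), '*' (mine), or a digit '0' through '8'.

0 0 0 0 0 0
0 0 0 0 0 0
1 1 0 0 0 0
H 3 1 1 1 1
H H H H H H
H H H H H H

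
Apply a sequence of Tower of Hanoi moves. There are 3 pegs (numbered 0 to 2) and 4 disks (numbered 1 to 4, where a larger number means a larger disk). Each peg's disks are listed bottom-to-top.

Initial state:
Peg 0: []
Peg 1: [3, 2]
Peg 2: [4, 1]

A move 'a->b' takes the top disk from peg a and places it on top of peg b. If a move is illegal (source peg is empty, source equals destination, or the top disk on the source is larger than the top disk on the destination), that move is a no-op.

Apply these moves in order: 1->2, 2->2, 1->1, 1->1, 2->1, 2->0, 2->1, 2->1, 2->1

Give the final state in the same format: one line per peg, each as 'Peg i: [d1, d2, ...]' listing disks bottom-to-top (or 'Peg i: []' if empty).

Answer: Peg 0: [4]
Peg 1: [3, 2, 1]
Peg 2: []

Derivation:
After move 1 (1->2):
Peg 0: []
Peg 1: [3, 2]
Peg 2: [4, 1]

After move 2 (2->2):
Peg 0: []
Peg 1: [3, 2]
Peg 2: [4, 1]

After move 3 (1->1):
Peg 0: []
Peg 1: [3, 2]
Peg 2: [4, 1]

After move 4 (1->1):
Peg 0: []
Peg 1: [3, 2]
Peg 2: [4, 1]

After move 5 (2->1):
Peg 0: []
Peg 1: [3, 2, 1]
Peg 2: [4]

After move 6 (2->0):
Peg 0: [4]
Peg 1: [3, 2, 1]
Peg 2: []

After move 7 (2->1):
Peg 0: [4]
Peg 1: [3, 2, 1]
Peg 2: []

After move 8 (2->1):
Peg 0: [4]
Peg 1: [3, 2, 1]
Peg 2: []

After move 9 (2->1):
Peg 0: [4]
Peg 1: [3, 2, 1]
Peg 2: []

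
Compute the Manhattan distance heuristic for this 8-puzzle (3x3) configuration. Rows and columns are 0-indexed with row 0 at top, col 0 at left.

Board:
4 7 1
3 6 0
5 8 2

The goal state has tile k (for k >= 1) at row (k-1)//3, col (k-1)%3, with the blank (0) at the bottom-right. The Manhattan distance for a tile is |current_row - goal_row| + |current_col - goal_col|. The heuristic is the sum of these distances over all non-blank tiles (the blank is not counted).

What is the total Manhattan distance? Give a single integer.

Tile 4: at (0,0), goal (1,0), distance |0-1|+|0-0| = 1
Tile 7: at (0,1), goal (2,0), distance |0-2|+|1-0| = 3
Tile 1: at (0,2), goal (0,0), distance |0-0|+|2-0| = 2
Tile 3: at (1,0), goal (0,2), distance |1-0|+|0-2| = 3
Tile 6: at (1,1), goal (1,2), distance |1-1|+|1-2| = 1
Tile 5: at (2,0), goal (1,1), distance |2-1|+|0-1| = 2
Tile 8: at (2,1), goal (2,1), distance |2-2|+|1-1| = 0
Tile 2: at (2,2), goal (0,1), distance |2-0|+|2-1| = 3
Sum: 1 + 3 + 2 + 3 + 1 + 2 + 0 + 3 = 15

Answer: 15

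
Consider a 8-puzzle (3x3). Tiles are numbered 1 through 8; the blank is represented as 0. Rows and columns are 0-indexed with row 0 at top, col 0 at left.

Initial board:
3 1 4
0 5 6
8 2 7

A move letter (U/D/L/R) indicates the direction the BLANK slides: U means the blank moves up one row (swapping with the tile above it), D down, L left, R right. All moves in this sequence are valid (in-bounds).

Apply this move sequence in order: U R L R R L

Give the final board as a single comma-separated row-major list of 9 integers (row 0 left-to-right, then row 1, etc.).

After move 1 (U):
0 1 4
3 5 6
8 2 7

After move 2 (R):
1 0 4
3 5 6
8 2 7

After move 3 (L):
0 1 4
3 5 6
8 2 7

After move 4 (R):
1 0 4
3 5 6
8 2 7

After move 5 (R):
1 4 0
3 5 6
8 2 7

After move 6 (L):
1 0 4
3 5 6
8 2 7

Answer: 1, 0, 4, 3, 5, 6, 8, 2, 7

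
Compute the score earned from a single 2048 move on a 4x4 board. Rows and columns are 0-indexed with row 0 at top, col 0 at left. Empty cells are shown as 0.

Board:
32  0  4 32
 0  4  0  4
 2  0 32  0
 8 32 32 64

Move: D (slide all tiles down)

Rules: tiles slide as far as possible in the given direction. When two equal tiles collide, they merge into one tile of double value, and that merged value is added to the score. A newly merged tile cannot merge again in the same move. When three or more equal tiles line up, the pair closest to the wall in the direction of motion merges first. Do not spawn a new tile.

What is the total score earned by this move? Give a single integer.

Slide down:
col 0: [32, 0, 2, 8] -> [0, 32, 2, 8]  score +0 (running 0)
col 1: [0, 4, 0, 32] -> [0, 0, 4, 32]  score +0 (running 0)
col 2: [4, 0, 32, 32] -> [0, 0, 4, 64]  score +64 (running 64)
col 3: [32, 4, 0, 64] -> [0, 32, 4, 64]  score +0 (running 64)
Board after move:
 0  0  0  0
32  0  0 32
 2  4  4  4
 8 32 64 64

Answer: 64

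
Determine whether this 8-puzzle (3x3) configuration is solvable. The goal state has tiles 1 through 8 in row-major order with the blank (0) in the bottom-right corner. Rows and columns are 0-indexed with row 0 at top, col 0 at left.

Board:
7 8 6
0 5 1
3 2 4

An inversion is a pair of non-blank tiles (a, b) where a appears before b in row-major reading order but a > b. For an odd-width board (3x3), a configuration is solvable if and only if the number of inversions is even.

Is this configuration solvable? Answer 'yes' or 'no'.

Inversions (pairs i<j in row-major order where tile[i] > tile[j] > 0): 22
22 is even, so the puzzle is solvable.

Answer: yes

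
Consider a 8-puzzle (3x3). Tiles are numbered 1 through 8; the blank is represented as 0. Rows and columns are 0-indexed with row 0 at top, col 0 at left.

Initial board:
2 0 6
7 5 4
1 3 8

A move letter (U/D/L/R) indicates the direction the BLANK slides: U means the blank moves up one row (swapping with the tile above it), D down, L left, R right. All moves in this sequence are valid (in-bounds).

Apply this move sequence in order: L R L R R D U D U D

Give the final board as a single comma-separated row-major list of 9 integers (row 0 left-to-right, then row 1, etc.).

Answer: 2, 6, 4, 7, 5, 0, 1, 3, 8

Derivation:
After move 1 (L):
0 2 6
7 5 4
1 3 8

After move 2 (R):
2 0 6
7 5 4
1 3 8

After move 3 (L):
0 2 6
7 5 4
1 3 8

After move 4 (R):
2 0 6
7 5 4
1 3 8

After move 5 (R):
2 6 0
7 5 4
1 3 8

After move 6 (D):
2 6 4
7 5 0
1 3 8

After move 7 (U):
2 6 0
7 5 4
1 3 8

After move 8 (D):
2 6 4
7 5 0
1 3 8

After move 9 (U):
2 6 0
7 5 4
1 3 8

After move 10 (D):
2 6 4
7 5 0
1 3 8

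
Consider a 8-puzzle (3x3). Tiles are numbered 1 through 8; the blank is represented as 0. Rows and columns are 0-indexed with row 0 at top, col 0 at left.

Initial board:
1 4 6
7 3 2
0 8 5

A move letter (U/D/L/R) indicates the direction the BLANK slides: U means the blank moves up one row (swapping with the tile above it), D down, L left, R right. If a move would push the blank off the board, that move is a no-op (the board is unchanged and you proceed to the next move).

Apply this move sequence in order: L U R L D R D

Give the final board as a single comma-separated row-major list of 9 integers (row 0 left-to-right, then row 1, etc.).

After move 1 (L):
1 4 6
7 3 2
0 8 5

After move 2 (U):
1 4 6
0 3 2
7 8 5

After move 3 (R):
1 4 6
3 0 2
7 8 5

After move 4 (L):
1 4 6
0 3 2
7 8 5

After move 5 (D):
1 4 6
7 3 2
0 8 5

After move 6 (R):
1 4 6
7 3 2
8 0 5

After move 7 (D):
1 4 6
7 3 2
8 0 5

Answer: 1, 4, 6, 7, 3, 2, 8, 0, 5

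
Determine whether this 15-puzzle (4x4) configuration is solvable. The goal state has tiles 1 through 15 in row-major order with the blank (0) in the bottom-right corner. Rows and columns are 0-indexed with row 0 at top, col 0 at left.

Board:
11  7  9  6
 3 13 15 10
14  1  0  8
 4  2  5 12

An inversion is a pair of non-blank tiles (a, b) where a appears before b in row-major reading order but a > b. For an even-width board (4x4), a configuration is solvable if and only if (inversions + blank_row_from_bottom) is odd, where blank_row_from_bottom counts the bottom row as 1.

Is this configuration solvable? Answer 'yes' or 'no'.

Inversions: 60
Blank is in row 2 (0-indexed from top), which is row 2 counting from the bottom (bottom = 1).
60 + 2 = 62, which is even, so the puzzle is not solvable.

Answer: no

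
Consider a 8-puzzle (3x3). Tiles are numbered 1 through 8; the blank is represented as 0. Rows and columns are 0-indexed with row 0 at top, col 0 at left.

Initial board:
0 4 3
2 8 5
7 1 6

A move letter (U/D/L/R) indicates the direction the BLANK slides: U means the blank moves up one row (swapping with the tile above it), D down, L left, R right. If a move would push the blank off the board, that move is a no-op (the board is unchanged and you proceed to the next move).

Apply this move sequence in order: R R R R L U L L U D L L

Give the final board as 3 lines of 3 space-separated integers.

Answer: 2 4 3
0 8 5
7 1 6

Derivation:
After move 1 (R):
4 0 3
2 8 5
7 1 6

After move 2 (R):
4 3 0
2 8 5
7 1 6

After move 3 (R):
4 3 0
2 8 5
7 1 6

After move 4 (R):
4 3 0
2 8 5
7 1 6

After move 5 (L):
4 0 3
2 8 5
7 1 6

After move 6 (U):
4 0 3
2 8 5
7 1 6

After move 7 (L):
0 4 3
2 8 5
7 1 6

After move 8 (L):
0 4 3
2 8 5
7 1 6

After move 9 (U):
0 4 3
2 8 5
7 1 6

After move 10 (D):
2 4 3
0 8 5
7 1 6

After move 11 (L):
2 4 3
0 8 5
7 1 6

After move 12 (L):
2 4 3
0 8 5
7 1 6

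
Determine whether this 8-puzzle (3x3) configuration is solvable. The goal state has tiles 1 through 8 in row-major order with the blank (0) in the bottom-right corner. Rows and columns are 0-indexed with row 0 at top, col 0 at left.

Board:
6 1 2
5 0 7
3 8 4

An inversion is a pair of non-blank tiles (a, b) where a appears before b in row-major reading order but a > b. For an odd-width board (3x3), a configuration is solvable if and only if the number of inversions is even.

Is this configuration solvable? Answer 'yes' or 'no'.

Answer: yes

Derivation:
Inversions (pairs i<j in row-major order where tile[i] > tile[j] > 0): 10
10 is even, so the puzzle is solvable.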